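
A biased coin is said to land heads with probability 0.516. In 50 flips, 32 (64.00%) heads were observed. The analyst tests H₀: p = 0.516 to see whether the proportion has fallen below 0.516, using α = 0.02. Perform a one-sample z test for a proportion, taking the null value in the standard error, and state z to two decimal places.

z = 1.75

p̂ = 32/50 = 0.6400.
SE = √(p₀(1−p₀)/n) = √(0.24974/50) = 0.0707.
z = (0.6400 − 0.516)/0.0707 = 0.1240/0.0707 = 1.75.
p-value = P(Z < 1.755) ≈ 0.9603. With α = 0.02, fail to reject H₀.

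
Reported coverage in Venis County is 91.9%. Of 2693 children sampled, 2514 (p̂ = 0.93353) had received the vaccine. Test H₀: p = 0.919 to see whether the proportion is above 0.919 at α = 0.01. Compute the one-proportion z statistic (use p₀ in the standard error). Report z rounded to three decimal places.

p̂ = 2514/2693 = 0.933531.
Standard error under H₀: √(0.919×0.081/2693) = 0.005258.
z = (0.933531 − 0.919)/0.005258 = 0.014531/0.005258 = 2.764.
p-value = P(Z > 2.764) ≈ 0.0029; since p < α = 0.01, reject H₀.

z = 2.764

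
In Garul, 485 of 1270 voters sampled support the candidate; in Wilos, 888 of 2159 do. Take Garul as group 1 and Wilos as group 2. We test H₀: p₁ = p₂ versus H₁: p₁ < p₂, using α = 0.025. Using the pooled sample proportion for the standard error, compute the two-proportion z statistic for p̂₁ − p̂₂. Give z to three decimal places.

p̂₁ = 485/1270 = 0.38189, p̂₂ = 888/2159 = 0.41130.
Pooled p̂ = (485+888)/(1270+2159) = 1373/3429 = 0.40041.
SE = √(0.240081 × 0.00125058) = 0.01733.
z = (0.38189 − 0.41130)/0.01733 = -0.02941/0.01733 = -1.697.
p-value = P(Z < -1.697) ≈ 0.0448; since p > α = 0.025, fail to reject H₀.

z = -1.697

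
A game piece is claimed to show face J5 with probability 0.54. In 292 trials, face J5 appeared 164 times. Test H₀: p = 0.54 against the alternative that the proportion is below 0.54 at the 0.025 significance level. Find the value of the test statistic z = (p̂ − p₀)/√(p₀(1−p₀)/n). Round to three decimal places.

z = 0.742

p̂ = 164/292 = 0.56164.
Standard error under H₀: √(0.54×0.46/292) = 0.02917.
z = (0.56164 − 0.54)/0.02917 = 0.02164/0.02917 = 0.742.
p-value = P(Z < 0.742) ≈ 0.7710, so at α = 0.025 we fail to reject H₀.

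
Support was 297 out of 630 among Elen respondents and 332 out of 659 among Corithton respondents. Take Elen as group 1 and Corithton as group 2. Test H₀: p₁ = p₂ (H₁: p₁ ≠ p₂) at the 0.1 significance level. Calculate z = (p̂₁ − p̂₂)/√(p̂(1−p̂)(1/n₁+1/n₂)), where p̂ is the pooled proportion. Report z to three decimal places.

p̂₁ = 297/630 ≈ 0.47143, p̂₂ = 332/659 ≈ 0.50379.
Pooled p̂ = (297+332)/(630+659) = 629/1289 = 0.48798.
SE = √(0.249855 × 0.00310475) = 0.02785.
z = (0.47143 − 0.50379)/0.02785 = -0.03236/0.02785 = -1.162.
Two-sided p-value ≈ 2·Φ(−1.162) = 0.2452. With α = 0.1, fail to reject H₀.

z = -1.162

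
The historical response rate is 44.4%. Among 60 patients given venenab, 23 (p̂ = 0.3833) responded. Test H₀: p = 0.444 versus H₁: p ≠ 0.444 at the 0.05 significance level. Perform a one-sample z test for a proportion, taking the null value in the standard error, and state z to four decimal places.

z = -0.9458

p̂ = 23/60 = 0.383333.
Under H₀, SE = √(0.444·0.556/60) = √(0.0041144) = 0.064144.
z = (0.383333 − 0.444)/0.064144 = -0.060667/0.064144 = -0.9458.
Two-sided p-value ≈ 2·Φ(−0.946) = 0.3443, so at α = 0.05 we fail to reject H₀.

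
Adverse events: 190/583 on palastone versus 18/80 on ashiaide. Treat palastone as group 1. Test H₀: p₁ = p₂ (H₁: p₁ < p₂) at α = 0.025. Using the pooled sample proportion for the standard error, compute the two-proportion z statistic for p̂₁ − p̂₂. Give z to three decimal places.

z = 1.824

p̂₁ = 190/583 ≈ 0.32590, p̂₂ = 18/80 ≈ 0.22500.
Pooled p̂ = (190+18)/(583+80) = 208/663 = 0.31373.
SE = √(0.215302 × 0.0142153) = 0.05532.
z = (0.32590 − 0.22500)/0.05532 = 0.10090/0.05532 = 1.824.
p-value = P(Z < 1.824) ≈ 0.9659, so at α = 0.025 we fail to reject H₀.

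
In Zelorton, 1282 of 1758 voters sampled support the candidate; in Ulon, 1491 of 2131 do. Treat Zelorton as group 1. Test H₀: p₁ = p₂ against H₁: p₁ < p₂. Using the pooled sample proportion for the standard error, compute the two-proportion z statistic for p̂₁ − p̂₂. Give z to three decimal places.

p̂₁ = 1282/1758 ≈ 0.729238, p̂₂ = 1491/2131 ≈ 0.699672.
Pooled p̂ = (1282+1491)/(1758+2131) = 2773/3889 = 0.713037.
SE = √(0.204615 × 0.00103809) = 0.014574.
z = (0.729238 − 0.699672)/0.014574 = 0.029566/0.014574 = 2.029.

z = 2.029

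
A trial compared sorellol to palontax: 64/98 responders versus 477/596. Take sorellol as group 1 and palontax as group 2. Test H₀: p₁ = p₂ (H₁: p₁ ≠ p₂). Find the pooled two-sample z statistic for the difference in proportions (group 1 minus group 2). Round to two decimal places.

p̂₁ = 64/98 ≈ 0.6531, p̂₂ = 477/596 ≈ 0.8003.
Pooled p̂ = (64+477)/(98+596) = 541/694 = 0.7795.
SE = √(p̂(1−p̂)(1/n₁+1/n₂)) = √(0.7795·0.2205·0.0118819) = √(0.00204201) = 0.0452.
z = (0.6531 − 0.8003)/0.0452 = -0.1472/0.0452 = -3.26.
Two-sided p-value ≈ 2·Φ(−3.259) = 0.0011.

z = -3.26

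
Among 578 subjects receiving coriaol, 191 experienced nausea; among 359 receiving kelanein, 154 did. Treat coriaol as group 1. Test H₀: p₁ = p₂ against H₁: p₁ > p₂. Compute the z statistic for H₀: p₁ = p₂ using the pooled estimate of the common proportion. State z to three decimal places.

z = -3.040

p̂₁ = 191/578 = 0.33045, p̂₂ = 154/359 = 0.42897.
Pooled p̂ = (191+154)/(578+359) = 345/937 = 0.36820.
SE = √(p̂(1−p̂)(1/n₁+1/n₂)) = √(0.36820·0.63180·0.00451562) = √(0.00105046) = 0.03241.
z = (0.33045 − 0.42897)/0.03241 = -0.09852/0.03241 = -3.040.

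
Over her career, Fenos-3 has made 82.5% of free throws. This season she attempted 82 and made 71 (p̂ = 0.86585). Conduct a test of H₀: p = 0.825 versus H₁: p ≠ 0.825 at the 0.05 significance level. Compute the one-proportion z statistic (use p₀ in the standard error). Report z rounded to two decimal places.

p̂ = 71/82 ≈ 0.8659.
Standard error under H₀: √(0.825×0.175/82) = 0.0420.
z = (0.8659 − 0.825)/0.0420 = 0.0409/0.0420 = 0.97.
p-value = 2·P(Z > 0.974) ≈ 0.3302; since p > α = 0.05, fail to reject H₀.

z = 0.97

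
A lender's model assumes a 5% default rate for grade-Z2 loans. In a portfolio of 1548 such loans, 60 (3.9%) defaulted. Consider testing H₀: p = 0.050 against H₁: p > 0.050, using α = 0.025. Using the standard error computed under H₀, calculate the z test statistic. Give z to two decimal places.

p̂ = 60/1548 ≈ 0.03876.
SE = √(p₀(1−p₀)/n) = √(0.0475/1548) = 0.00554.
z = (0.03876 − 0.05)/0.00554 = -0.01124/0.00554 = -2.03.
p-value = P(Z > -2.029) ≈ 0.9788, so at α = 0.025 we fail to reject H₀.

z = -2.03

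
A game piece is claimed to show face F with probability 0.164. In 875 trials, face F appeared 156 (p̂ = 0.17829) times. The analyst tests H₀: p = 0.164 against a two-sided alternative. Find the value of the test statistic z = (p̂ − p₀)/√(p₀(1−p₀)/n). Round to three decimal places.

z = 1.141

p̂ = 156/875 ≈ 0.17829.
Standard error under H₀: √(0.164×0.836/875) = 0.01252.
z = (0.17829 − 0.164)/0.01252 = 0.01429/0.01252 = 1.141.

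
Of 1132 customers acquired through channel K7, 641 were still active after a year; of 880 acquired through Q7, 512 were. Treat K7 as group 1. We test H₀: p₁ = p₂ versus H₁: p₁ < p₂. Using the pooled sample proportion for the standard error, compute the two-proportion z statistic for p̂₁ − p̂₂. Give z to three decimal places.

z = -0.700

p̂₁ = 641/1132 ≈ 0.56625, p̂₂ = 512/880 ≈ 0.58182.
Pooled p̂ = (641+512)/(1132+880) = 1153/2012 = 0.57306.
SE = √(p̂(1−p̂)(1/n₁+1/n₂)) = √(0.57306·0.42694·0.00201976) = √(0.000494158) = 0.02223.
z = (0.56625 − 0.58182)/0.02223 = -0.01557/0.02223 = -0.700.
p-value = P(Z < -0.700) ≈ 0.2419.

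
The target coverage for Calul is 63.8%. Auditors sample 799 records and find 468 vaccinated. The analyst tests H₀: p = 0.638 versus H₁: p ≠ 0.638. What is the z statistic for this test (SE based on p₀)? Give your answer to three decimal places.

z = -3.074

p̂ = 468/799 = 0.585732.
Under H₀, SE = √(0.638·0.362/799) = √(0.000289056) = 0.017002.
z = (0.585732 − 0.638)/0.017002 = -0.052268/0.017002 = -3.074.
Two-sided p-value ≈ 2·Φ(−3.074) = 0.0021.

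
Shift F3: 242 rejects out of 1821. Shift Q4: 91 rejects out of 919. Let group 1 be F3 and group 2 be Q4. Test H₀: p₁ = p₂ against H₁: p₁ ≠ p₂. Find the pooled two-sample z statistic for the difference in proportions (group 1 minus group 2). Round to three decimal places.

p̂₁ = 242/1821 ≈ 0.13289, p̂₂ = 91/919 ≈ 0.09902.
Pooled p̂ = (242+91)/(1821+919) = 333/2740 = 0.12153.
SE = √(0.106763 × 0.00163729) = 0.01322.
z = (0.13289 − 0.09902)/0.01322 = 0.03387/0.01322 = 2.562.

z = 2.562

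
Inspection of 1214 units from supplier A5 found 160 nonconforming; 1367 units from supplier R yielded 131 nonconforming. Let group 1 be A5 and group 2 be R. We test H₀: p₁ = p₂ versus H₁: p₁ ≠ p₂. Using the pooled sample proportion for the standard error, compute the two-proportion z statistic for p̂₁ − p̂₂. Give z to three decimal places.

p̂₁ = 160/1214 ≈ 0.1317957, p̂₂ = 131/1367 ≈ 0.0958303.
Pooled p̂ = (160+131)/(1214+1367) = 291/2581 = 0.1127470.
SE = √(p̂(1−p̂)(1/n₁+1/n₂)) = √(0.1127470·0.8872530·0.00155525) = √(0.00015558) = 0.0124732.
z = (0.1317957 − 0.0958303)/0.0124732 = 0.0359654/0.0124732 = 2.883.

z = 2.883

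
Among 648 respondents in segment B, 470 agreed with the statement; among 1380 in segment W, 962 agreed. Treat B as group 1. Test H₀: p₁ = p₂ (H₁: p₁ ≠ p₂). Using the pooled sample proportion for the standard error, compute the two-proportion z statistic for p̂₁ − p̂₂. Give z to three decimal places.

p̂₁ = 470/648 ≈ 0.725309, p̂₂ = 962/1380 ≈ 0.697101.
Pooled p̂ = (470+962)/(648+1380) = 1432/2028 = 0.706114.
SE = √(0.207517 × 0.00226785) = 0.021694.
z = (0.725309 − 0.697101)/0.021694 = 0.028208/0.021694 = 1.300.
p-value = 2·P(Z > 1.300) ≈ 0.1935.

z = 1.300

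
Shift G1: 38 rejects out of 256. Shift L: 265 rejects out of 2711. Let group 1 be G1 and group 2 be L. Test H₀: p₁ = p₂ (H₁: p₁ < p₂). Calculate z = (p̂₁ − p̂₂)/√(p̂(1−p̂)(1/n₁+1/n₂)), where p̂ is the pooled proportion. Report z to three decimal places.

z = 2.560

p̂₁ = 38/256 = 0.14844, p̂₂ = 265/2711 = 0.09775.
Pooled p̂ = (38+265)/(256+2711) = 303/2967 = 0.10212.
SE = √(0.0916942 × 0.00427512) = 0.01980.
z = (0.14844 − 0.09775)/0.01980 = 0.05069/0.01980 = 2.560.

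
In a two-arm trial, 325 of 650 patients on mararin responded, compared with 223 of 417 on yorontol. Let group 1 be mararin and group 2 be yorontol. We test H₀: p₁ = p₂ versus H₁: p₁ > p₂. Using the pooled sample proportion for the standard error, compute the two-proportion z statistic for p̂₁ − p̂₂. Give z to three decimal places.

p̂₁ = 325/650 = 0.50000, p̂₂ = 223/417 = 0.53477.
Pooled p̂ = (325+223)/(650+417) = 548/1067 = 0.51359.
SE = √(0.249815 × 0.00393654) = 0.03136.
z = (0.50000 − 0.53477)/0.03136 = -0.03477/0.03136 = -1.109.

z = -1.109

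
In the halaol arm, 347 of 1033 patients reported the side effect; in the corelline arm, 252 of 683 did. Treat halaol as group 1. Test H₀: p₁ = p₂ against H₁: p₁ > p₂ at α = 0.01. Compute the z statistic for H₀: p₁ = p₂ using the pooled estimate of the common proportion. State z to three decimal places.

p̂₁ = 347/1033 ≈ 0.33591, p̂₂ = 252/683 ≈ 0.36896.
Pooled p̂ = (347+252)/(1033+683) = 599/1716 = 0.34907.
SE = √(p̂(1−p̂)(1/n₁+1/n₂)) = √(0.34907·0.65093·0.00243218) = √(0.000552639) = 0.02351.
z = (0.33591 − 0.36896)/0.02351 = -0.03305/0.02351 = -1.406.
p-value = P(Z > -1.406) ≈ 0.9201; since p > α = 0.01, fail to reject H₀.

z = -1.406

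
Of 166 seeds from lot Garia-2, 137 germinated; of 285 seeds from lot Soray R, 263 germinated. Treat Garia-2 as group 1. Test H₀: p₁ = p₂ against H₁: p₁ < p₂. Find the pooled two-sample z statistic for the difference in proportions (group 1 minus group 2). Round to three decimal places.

p̂₁ = 137/166 = 0.825301, p̂₂ = 263/285 = 0.922807.
Pooled p̂ = (137+263)/(166+285) = 400/451 = 0.886918.
SE = √(p̂(1−p̂)(1/n₁+1/n₂)) = √(0.886918·0.113082·0.00953287) = √(0.000956094) = 0.030921.
z = (0.825301 − 0.922807)/0.030921 = -0.097506/0.030921 = -3.153.
p-value = P(Z < -3.153) ≈ 0.0008.

z = -3.153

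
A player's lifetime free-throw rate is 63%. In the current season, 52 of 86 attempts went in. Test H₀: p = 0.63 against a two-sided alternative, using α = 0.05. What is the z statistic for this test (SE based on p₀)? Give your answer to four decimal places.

p̂ = 52/86 = 0.604651.
Standard error under H₀: √(0.63×0.37/86) = 0.052062.
z = (0.604651 − 0.63)/0.052062 = -0.025349/0.052062 = -0.4869.
Two-sided p-value ≈ 2·Φ(−0.487) = 0.6263. With α = 0.05, fail to reject H₀.

z = -0.4869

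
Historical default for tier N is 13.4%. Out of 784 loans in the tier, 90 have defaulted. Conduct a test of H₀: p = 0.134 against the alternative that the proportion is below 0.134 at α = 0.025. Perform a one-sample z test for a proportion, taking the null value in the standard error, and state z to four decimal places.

z = -1.5785

p̂ = 90/784 = 0.114796.
SE = √(p₀(1−p₀)/n) = √(0.11604/784) = 0.012166.
z = (0.114796 − 0.134)/0.012166 = -0.019204/0.012166 = -1.5785.
p-value = P(Z < -1.578) ≈ 0.0572. With α = 0.025, fail to reject H₀.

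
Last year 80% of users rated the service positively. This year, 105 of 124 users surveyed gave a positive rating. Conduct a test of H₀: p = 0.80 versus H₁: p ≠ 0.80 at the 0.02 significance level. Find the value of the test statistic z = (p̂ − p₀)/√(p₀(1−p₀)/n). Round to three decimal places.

p̂ = 105/124 = 0.84677.
Under H₀, SE = √(0.8·0.2/124) = √(0.00129032) = 0.03592.
z = (0.84677 − 0.8)/0.03592 = 0.04677/0.03592 = 1.302.
Two-sided p-value ≈ 2·Φ(−1.302) = 0.1929, so at α = 0.02 we fail to reject H₀.

z = 1.302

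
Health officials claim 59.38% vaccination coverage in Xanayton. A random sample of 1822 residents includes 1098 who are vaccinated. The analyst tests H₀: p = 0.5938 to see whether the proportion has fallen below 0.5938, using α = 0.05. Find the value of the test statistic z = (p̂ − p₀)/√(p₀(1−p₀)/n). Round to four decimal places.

p̂ = 1098/1822 ≈ 0.602634.
Standard error under H₀: √(0.5938×0.4062/1822) = 0.011506.
z = (0.602634 − 0.5938)/0.011506 = 0.008834/0.011506 = 0.7678.
p-value = P(Z < 0.768) ≈ 0.7787. With α = 0.05, fail to reject H₀.

z = 0.7678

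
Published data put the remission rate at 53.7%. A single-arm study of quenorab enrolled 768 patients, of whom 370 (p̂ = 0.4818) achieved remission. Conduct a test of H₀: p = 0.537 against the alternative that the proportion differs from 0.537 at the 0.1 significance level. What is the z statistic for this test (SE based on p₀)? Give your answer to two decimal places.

z = -3.07

p̂ = 370/768 ≈ 0.4818.
SE = √(p₀(1−p₀)/n) = √(0.24863/768) = 0.0180.
z = (0.4818 − 0.537)/0.0180 = -0.0552/0.0180 = -3.07.
p-value = 2·P(Z > 3.070) ≈ 0.0021. With α = 0.1, reject H₀.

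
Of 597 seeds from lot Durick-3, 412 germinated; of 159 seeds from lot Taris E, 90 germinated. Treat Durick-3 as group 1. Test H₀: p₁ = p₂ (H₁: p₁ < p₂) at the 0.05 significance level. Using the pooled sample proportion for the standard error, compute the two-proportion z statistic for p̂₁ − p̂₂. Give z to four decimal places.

z = 2.9436

p̂₁ = 412/597 = 0.690117, p̂₂ = 90/159 = 0.566038.
Pooled p̂ = (412+90)/(597+159) = 502/756 = 0.664021.
SE = √(0.223097 × 0.00796435) = 0.042152.
z = (0.690117 − 0.566038)/0.042152 = 0.124079/0.042152 = 2.9436.
p-value = P(Z < 2.944) ≈ 0.9984, so at α = 0.05 we fail to reject H₀.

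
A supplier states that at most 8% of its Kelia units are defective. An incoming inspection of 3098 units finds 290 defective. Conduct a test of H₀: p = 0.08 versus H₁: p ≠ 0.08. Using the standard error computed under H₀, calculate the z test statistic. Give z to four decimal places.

z = 2.7920

p̂ = 290/3098 ≈ 0.09360878.
Under H₀, SE = √(0.08·0.92/3098) = √(2.37573e-05) = 0.00487414.
z = (0.09360878 − 0.08)/0.00487414 = 0.01360878/0.00487414 = 2.7920.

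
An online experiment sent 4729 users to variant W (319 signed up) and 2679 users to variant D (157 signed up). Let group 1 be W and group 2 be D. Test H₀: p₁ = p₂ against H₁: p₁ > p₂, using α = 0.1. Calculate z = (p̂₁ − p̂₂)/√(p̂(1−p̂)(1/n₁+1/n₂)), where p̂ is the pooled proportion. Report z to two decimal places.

z = 1.49

p̂₁ = 319/4729 ≈ 0.06746, p̂₂ = 157/2679 ≈ 0.05860.
Pooled p̂ = (319+157)/(4729+2679) = 476/7408 = 0.06425.
SE = √(p̂(1−p̂)(1/n₁+1/n₂)) = √(0.06425·0.93575·0.000584735) = √(3.51579e-05) = 0.00593.
z = (0.06746 − 0.05860)/0.00593 = 0.00886/0.00593 = 1.49.
p-value = P(Z > 1.493) ≈ 0.0677, so at α = 0.1 we reject H₀.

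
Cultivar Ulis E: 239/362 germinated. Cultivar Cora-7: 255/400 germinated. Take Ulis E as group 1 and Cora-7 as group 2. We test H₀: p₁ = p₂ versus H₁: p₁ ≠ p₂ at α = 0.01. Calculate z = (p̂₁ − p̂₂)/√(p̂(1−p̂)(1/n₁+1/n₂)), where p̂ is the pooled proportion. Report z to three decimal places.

z = 0.656

p̂₁ = 239/362 = 0.66022, p̂₂ = 255/400 = 0.63750.
Pooled p̂ = (239+255)/(362+400) = 494/762 = 0.64829.
SE = √(0.228009 × 0.00526243) = 0.03464.
z = (0.66022 − 0.63750)/0.03464 = 0.02272/0.03464 = 0.656.
p-value = 2·P(Z > 0.656) ≈ 0.5119. With α = 0.01, fail to reject H₀.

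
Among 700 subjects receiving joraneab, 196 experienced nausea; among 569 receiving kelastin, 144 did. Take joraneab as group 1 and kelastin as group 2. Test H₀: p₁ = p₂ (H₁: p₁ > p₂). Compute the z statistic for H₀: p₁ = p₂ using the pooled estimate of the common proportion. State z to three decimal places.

z = 1.077

p̂₁ = 196/700 = 0.28000, p̂₂ = 144/569 = 0.25308.
Pooled p̂ = (196+144)/(700+569) = 340/1269 = 0.26793.
SE = √(0.196142 × 0.00318604) = 0.02500.
z = (0.28000 − 0.25308)/0.02500 = 0.02692/0.02500 = 1.077.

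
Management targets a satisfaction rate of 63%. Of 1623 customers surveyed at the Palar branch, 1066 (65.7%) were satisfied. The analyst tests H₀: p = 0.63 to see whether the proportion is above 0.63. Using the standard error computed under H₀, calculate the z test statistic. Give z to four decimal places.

p̂ = 1066/1623 = 0.656808.
Standard error under H₀: √(0.63×0.37/1623) = 0.011984.
z = (0.656808 − 0.63)/0.011984 = 0.026808/0.011984 = 2.2370.

z = 2.2370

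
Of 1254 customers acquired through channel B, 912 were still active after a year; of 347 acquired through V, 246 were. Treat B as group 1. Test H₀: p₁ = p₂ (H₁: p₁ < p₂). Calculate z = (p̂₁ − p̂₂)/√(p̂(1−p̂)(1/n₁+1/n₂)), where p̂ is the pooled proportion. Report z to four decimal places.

z = 0.6758

p̂₁ = 912/1254 = 0.727273, p̂₂ = 246/347 = 0.708934.
Pooled p̂ = (912+246)/(1254+347) = 1158/1601 = 0.723298.
SE = √(0.200138 × 0.00367929) = 0.027136.
z = (0.727273 − 0.708934)/0.027136 = 0.018339/0.027136 = 0.6758.
p-value = P(Z < 0.676) ≈ 0.7504.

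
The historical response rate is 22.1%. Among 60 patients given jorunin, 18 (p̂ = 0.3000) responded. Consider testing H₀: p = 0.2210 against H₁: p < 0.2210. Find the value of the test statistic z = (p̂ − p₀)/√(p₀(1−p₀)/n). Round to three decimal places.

z = 1.475

p̂ = 18/60 = 0.30000.
Standard error under H₀: √(0.221×0.779/60) = 0.05357.
z = (0.30000 − 0.221)/0.05357 = 0.07900/0.05357 = 1.475.
p-value = P(Z < 1.475) ≈ 0.9299.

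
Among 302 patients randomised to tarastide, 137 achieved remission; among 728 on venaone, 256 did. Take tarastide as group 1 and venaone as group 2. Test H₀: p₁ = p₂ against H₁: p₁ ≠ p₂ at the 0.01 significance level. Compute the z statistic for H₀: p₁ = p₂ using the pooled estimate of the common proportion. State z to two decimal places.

z = 3.07

p̂₁ = 137/302 = 0.4536, p̂₂ = 256/728 = 0.3516.
Pooled p̂ = (137+256)/(302+728) = 393/1030 = 0.3816.
SE = √(p̂(1−p̂)(1/n₁+1/n₂)) = √(0.3816·0.6184·0.00468488) = √(0.00110549) = 0.0332.
z = (0.4536 − 0.3516)/0.0332 = 0.1020/0.0332 = 3.07.
Two-sided p-value ≈ 2·Φ(−3.068) = 0.0022; since p < α = 0.01, reject H₀.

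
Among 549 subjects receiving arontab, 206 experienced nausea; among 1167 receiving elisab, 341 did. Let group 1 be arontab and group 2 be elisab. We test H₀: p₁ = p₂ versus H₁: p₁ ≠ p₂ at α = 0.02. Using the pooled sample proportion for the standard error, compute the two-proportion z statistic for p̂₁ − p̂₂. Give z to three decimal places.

p̂₁ = 206/549 = 0.375228, p̂₂ = 341/1167 = 0.292202.
Pooled p̂ = (206+341)/(549+1167) = 547/1716 = 0.318765.
SE = √(p̂(1−p̂)(1/n₁+1/n₂)) = √(0.318765·0.681235·0.00267839) = √(0.000581623) = 0.024117.
z = (0.375228 − 0.292202)/0.024117 = 0.083026/0.024117 = 3.443.
Two-sided p-value ≈ 2·Φ(−3.443) = 0.0006; since p < α = 0.02, reject H₀.

z = 3.443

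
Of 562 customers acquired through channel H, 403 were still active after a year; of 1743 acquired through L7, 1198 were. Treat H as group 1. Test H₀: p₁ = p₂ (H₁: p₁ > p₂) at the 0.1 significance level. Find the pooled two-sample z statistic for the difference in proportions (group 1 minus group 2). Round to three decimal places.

p̂₁ = 403/562 ≈ 0.71708, p̂₂ = 1198/1743 ≈ 0.68732.
Pooled p̂ = (403+1198)/(562+1743) = 1601/2305 = 0.69458.
SE = √(p̂(1−p̂)(1/n₁+1/n₂)) = √(0.69458·0.30542·0.00235308) = √(0.000499183) = 0.02234.
z = (0.71708 − 0.68732)/0.02234 = 0.02976/0.02234 = 1.332.
p-value = P(Z > 1.332) ≈ 0.0914. With α = 0.1, reject H₀.

z = 1.332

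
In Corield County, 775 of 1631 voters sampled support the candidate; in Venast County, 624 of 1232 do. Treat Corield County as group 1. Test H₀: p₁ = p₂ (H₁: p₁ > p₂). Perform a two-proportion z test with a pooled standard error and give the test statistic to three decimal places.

p̂₁ = 775/1631 ≈ 0.47517, p̂₂ = 624/1232 ≈ 0.50649.
Pooled p̂ = (775+624)/(1631+1232) = 1399/2863 = 0.48865.
SE = √(p̂(1−p̂)(1/n₁+1/n₂)) = √(0.48865·0.51135·0.00142481) = √(0.000356019) = 0.01887.
z = (0.47517 − 0.50649)/0.01887 = -0.03132/0.01887 = -1.660.
p-value = P(Z > -1.660) ≈ 0.9516.

z = -1.660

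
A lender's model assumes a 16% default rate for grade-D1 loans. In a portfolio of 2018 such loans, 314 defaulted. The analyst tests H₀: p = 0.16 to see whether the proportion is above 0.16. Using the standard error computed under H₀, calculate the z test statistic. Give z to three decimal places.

z = -0.539

p̂ = 314/2018 ≈ 0.15560.
SE = √(p₀(1−p₀)/n) = √(0.1344/2018) = 0.00816.
z = (0.15560 − 0.16)/0.00816 = -0.00440/0.00816 = -0.539.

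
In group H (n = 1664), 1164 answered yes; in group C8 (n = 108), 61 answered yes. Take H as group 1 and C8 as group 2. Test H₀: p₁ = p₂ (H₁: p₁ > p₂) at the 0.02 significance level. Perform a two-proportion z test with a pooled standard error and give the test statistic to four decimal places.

z = 2.9366

p̂₁ = 1164/1664 ≈ 0.699519, p̂₂ = 61/108 ≈ 0.564815.
Pooled p̂ = (1164+61)/(1664+108) = 1225/1772 = 0.691309.
SE = √(0.213401 × 0.00986022) = 0.045871.
z = (0.699519 − 0.564815)/0.045871 = 0.134704/0.045871 = 2.9366.
p-value = P(Z > 2.937) ≈ 0.0017; since p < α = 0.02, reject H₀.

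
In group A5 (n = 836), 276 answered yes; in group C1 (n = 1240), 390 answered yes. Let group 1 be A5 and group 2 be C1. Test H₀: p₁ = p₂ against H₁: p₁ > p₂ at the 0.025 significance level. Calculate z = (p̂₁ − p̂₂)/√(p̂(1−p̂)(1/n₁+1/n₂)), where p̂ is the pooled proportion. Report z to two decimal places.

z = 0.75

p̂₁ = 276/836 ≈ 0.3301, p̂₂ = 390/1240 ≈ 0.3145.
Pooled p̂ = (276+390)/(836+1240) = 666/2076 = 0.3208.
SE = √(p̂(1−p̂)(1/n₁+1/n₂)) = √(0.3208·0.6792·0.00200262) = √(0.000436353) = 0.0209.
z = (0.3301 − 0.3145)/0.0209 = 0.0156/0.0209 = 0.75.
p-value = P(Z > 0.748) ≈ 0.2272; since p > α = 0.025, fail to reject H₀.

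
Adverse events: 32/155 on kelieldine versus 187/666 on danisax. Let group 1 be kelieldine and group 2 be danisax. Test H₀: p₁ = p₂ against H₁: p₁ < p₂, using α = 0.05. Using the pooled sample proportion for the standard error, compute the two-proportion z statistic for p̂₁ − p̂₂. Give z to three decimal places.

p̂₁ = 32/155 ≈ 0.20645, p̂₂ = 187/666 ≈ 0.28078.
Pooled p̂ = (32+187)/(155+666) = 219/821 = 0.26675.
SE = √(p̂(1−p̂)(1/n₁+1/n₂)) = √(0.26675·0.73325·0.00795311) = √(0.00155558) = 0.03944.
z = (0.20645 − 0.28078)/0.03944 = -0.07433/0.03944 = -1.885.
p-value = P(Z < -1.885) ≈ 0.0297. With α = 0.05, reject H₀.

z = -1.885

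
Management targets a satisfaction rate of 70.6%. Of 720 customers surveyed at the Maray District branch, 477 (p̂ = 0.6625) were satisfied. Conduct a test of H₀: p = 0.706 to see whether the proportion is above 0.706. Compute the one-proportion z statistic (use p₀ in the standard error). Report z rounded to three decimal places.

p̂ = 477/720 ≈ 0.66250.
Standard error under H₀: √(0.706×0.294/720) = 0.01698.
z = (0.66250 − 0.706)/0.01698 = -0.04350/0.01698 = -2.562.
p-value = P(Z > -2.562) ≈ 0.9948.

z = -2.562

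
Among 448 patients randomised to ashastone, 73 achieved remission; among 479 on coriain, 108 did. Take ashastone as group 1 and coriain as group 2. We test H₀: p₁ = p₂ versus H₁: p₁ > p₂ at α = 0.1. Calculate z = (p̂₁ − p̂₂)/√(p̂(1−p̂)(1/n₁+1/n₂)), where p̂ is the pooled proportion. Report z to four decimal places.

p̂₁ = 73/448 ≈ 0.1629464, p̂₂ = 108/479 ≈ 0.2254697.
Pooled p̂ = (73+108)/(448+479) = 181/927 = 0.1952535.
SE = √(0.15713 × 0.00431983) = 0.0260533.
z = (0.1629464 − 0.2254697)/0.0260533 = -0.0625233/0.0260533 = -2.3998.
p-value = P(Z > -2.400) ≈ 0.9918; since p > α = 0.1, fail to reject H₀.

z = -2.3998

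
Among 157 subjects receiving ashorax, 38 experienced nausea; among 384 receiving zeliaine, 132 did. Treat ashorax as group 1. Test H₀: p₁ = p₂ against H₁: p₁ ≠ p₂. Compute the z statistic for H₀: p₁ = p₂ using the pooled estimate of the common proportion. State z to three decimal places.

p̂₁ = 38/157 = 0.24204, p̂₂ = 132/384 = 0.34375.
Pooled p̂ = (38+132)/(157+384) = 170/541 = 0.31423.
SE = √(0.215491 × 0.00897359) = 0.04397.
z = (0.24204 − 0.34375)/0.04397 = -0.10171/0.04397 = -2.313.
p-value = 2·P(Z > 2.313) ≈ 0.0207.

z = -2.313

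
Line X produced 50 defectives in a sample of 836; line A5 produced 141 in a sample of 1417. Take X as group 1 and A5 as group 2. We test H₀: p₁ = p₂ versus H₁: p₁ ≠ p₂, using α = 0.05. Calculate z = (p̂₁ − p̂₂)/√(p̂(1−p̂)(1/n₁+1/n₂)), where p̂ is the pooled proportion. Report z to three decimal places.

p̂₁ = 50/836 ≈ 0.059809, p̂₂ = 141/1417 ≈ 0.099506.
Pooled p̂ = (50+141)/(836+1417) = 191/2253 = 0.084776.
SE = √(p̂(1−p̂)(1/n₁+1/n₂)) = √(0.084776·0.915224·0.00190189) = √(0.000147565) = 0.012148.
z = (0.059809 − 0.099506)/0.012148 = -0.039697/0.012148 = -3.268.
p-value = 2·P(Z > 3.268) ≈ 0.0011; since p < α = 0.05, reject H₀.

z = -3.268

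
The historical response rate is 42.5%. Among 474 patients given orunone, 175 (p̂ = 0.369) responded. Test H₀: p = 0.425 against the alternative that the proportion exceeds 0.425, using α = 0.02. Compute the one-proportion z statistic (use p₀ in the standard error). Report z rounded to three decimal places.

z = -2.458

p̂ = 175/474 ≈ 0.369198.
Standard error under H₀: √(0.425×0.575/474) = 0.022706.
z = (0.369198 − 0.425)/0.022706 = -0.055802/0.022706 = -2.458.
p-value = P(Z > -2.458) ≈ 0.9930; since p > α = 0.02, fail to reject H₀.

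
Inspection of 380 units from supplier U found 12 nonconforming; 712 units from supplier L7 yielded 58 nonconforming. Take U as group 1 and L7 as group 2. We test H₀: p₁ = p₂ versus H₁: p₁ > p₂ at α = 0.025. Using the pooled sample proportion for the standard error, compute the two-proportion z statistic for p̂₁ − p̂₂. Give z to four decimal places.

p̂₁ = 12/380 = 0.031579, p̂₂ = 58/712 = 0.081461.
Pooled p̂ = (12+58)/(380+712) = 70/1092 = 0.064103.
SE = √(0.0599934 × 0.00403607) = 0.015561.
z = (0.031579 − 0.081461)/0.015561 = -0.049882/0.015561 = -3.2056.
p-value = P(Z > -3.206) ≈ 0.9993, so at α = 0.025 we fail to reject H₀.

z = -3.2056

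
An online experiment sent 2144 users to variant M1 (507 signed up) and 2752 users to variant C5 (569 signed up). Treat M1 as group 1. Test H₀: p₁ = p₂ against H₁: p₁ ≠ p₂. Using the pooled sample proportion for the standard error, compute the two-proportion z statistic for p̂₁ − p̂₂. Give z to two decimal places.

z = 2.49

p̂₁ = 507/2144 ≈ 0.23647, p̂₂ = 569/2752 ≈ 0.20676.
Pooled p̂ = (507+569)/(2144+2752) = 1076/4896 = 0.21977.
SE = √(p̂(1−p̂)(1/n₁+1/n₂)) = √(0.21977·0.78023·0.00082979) = √(0.000142286) = 0.01193.
z = (0.23647 − 0.20676)/0.01193 = 0.02971/0.01193 = 2.49.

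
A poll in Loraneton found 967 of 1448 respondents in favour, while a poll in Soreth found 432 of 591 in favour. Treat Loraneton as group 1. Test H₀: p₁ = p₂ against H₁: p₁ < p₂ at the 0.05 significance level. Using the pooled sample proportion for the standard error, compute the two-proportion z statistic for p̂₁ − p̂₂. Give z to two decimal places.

p̂₁ = 967/1448 = 0.66782, p̂₂ = 432/591 = 0.73096.
Pooled p̂ = (967+432)/(1448+591) = 1399/2039 = 0.68612.
SE = √(p̂(1−p̂)(1/n₁+1/n₂)) = √(0.68612·0.31388·0.00238266) = √(0.000513126) = 0.02265.
z = (0.66782 − 0.73096)/0.02265 = -0.06314/0.02265 = -2.79.
p-value = P(Z < -2.788) ≈ 0.0027; since p < α = 0.05, reject H₀.

z = -2.79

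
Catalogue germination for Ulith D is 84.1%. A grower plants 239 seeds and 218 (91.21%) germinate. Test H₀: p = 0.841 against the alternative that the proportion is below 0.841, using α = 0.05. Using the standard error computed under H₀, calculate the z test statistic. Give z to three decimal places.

p̂ = 218/239 ≈ 0.912134.
Standard error under H₀: √(0.841×0.159/239) = 0.023654.
z = (0.912134 − 0.841)/0.023654 = 0.071134/0.023654 = 3.007.
p-value = P(Z < 3.007) ≈ 0.9987; since p > α = 0.05, fail to reject H₀.

z = 3.007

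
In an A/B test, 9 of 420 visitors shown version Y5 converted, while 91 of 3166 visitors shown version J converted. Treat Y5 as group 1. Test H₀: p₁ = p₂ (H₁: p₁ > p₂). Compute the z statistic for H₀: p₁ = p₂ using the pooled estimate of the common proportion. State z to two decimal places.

z = -0.86

p̂₁ = 9/420 = 0.021429, p̂₂ = 91/3166 = 0.028743.
Pooled p̂ = (9+91)/(420+3166) = 100/3586 = 0.027886.
SE = √(p̂(1−p̂)(1/n₁+1/n₂)) = √(0.027886·0.972114·0.00269681) = √(7.31067e-05) = 0.008550.
z = (0.021429 − 0.028743)/0.008550 = -0.007314/0.008550 = -0.86.
p-value = P(Z > -0.855) ≈ 0.8038.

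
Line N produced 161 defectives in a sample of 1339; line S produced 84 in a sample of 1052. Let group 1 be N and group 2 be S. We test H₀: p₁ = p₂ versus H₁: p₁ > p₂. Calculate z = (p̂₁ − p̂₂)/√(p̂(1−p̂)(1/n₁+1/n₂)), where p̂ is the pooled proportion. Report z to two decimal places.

p̂₁ = 161/1339 = 0.1202, p̂₂ = 84/1052 = 0.0798.
Pooled p̂ = (161+84)/(1339+1052) = 245/2391 = 0.1025.
SE = √(0.091968 × 0.0016974) = 0.0125.
z = (0.1202 − 0.0798)/0.0125 = 0.0404/0.0125 = 3.23.
p-value = P(Z > 3.233) ≈ 0.0006.

z = 3.23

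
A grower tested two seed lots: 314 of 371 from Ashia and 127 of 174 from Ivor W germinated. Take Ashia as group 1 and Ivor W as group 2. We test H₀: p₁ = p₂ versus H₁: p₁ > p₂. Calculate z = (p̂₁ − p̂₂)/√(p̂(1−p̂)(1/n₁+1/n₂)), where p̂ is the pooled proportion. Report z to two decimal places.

z = 3.23

p̂₁ = 314/371 ≈ 0.8464, p̂₂ = 127/174 ≈ 0.7299.
Pooled p̂ = (314+127)/(371+174) = 441/545 = 0.8092.
SE = √(0.154411 × 0.00844254) = 0.0361.
z = (0.8464 − 0.7299)/0.0361 = 0.1165/0.0361 = 3.23.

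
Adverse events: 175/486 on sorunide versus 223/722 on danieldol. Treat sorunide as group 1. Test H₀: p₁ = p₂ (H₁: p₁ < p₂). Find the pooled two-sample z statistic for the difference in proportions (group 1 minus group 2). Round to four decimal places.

z = 1.8572

p̂₁ = 175/486 ≈ 0.360082, p̂₂ = 223/722 ≈ 0.308864.
Pooled p̂ = (175+223)/(486+722) = 398/1208 = 0.329470.
SE = √(p̂(1−p̂)(1/n₁+1/n₂)) = √(0.329470·0.670530·0.00344265) = √(0.00076055) = 0.027578.
z = (0.360082 − 0.308864)/0.027578 = 0.051218/0.027578 = 1.8572.
p-value = P(Z < 1.857) ≈ 0.9684.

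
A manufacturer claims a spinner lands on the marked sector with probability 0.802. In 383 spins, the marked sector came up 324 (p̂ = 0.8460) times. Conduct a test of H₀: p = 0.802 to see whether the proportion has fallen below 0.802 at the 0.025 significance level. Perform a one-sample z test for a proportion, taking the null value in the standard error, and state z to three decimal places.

z = 2.159

p̂ = 324/383 = 0.84595.
SE = √(p₀(1−p₀)/n) = √(0.1588/383) = 0.02036.
z = (0.84595 − 0.802)/0.02036 = 0.04395/0.02036 = 2.159.
p-value = P(Z < 2.159) ≈ 0.9846, so at α = 0.025 we fail to reject H₀.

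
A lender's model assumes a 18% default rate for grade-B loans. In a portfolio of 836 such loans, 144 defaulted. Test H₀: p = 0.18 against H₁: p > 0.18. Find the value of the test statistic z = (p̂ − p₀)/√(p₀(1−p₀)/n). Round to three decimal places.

p̂ = 144/836 ≈ 0.17225.
Under H₀, SE = √(0.18·0.82/836) = √(0.000176555) = 0.01329.
z = (0.17225 − 0.18)/0.01329 = -0.00775/0.01329 = -0.583.

z = -0.583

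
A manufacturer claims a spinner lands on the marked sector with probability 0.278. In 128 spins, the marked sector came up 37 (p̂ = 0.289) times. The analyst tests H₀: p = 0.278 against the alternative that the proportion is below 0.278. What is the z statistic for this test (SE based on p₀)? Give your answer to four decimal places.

z = 0.2794

p̂ = 37/128 ≈ 0.289062.
SE = √(p₀(1−p₀)/n) = √(0.20072/128) = 0.039599.
z = (0.289062 − 0.278)/0.039599 = 0.011062/0.039599 = 0.2794.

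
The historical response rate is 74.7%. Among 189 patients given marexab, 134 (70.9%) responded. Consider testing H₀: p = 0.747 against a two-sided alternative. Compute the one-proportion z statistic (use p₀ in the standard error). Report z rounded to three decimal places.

p̂ = 134/189 = 0.70899.
Under H₀, SE = √(0.747·0.253/189) = √(0.000999952) = 0.03162.
z = (0.70899 − 0.747)/0.03162 = -0.03801/0.03162 = -1.202.

z = -1.202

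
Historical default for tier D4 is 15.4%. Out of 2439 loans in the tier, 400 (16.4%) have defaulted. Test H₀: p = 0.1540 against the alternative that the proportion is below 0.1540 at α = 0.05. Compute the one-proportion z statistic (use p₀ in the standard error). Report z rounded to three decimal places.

p̂ = 400/2439 ≈ 0.16400.
Standard error under H₀: √(0.154×0.846/2439) = 0.00731.
z = (0.16400 − 0.154)/0.00731 = 0.01000/0.00731 = 1.368.
p-value = P(Z < 1.368) ≈ 0.9144. With α = 0.05, fail to reject H₀.

z = 1.368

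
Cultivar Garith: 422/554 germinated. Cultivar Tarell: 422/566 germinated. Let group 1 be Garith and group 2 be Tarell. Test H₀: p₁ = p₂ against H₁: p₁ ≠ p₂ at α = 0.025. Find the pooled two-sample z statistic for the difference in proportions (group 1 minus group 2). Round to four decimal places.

z = 0.6271

p̂₁ = 422/554 ≈ 0.761733, p̂₂ = 422/566 ≈ 0.745583.
Pooled p̂ = (422+422)/(554+566) = 844/1120 = 0.753571.
SE = √(p̂(1−p̂)(1/n₁+1/n₂)) = √(0.753571·0.246429·0.00357184) = √(0.000663296) = 0.025755.
z = (0.761733 − 0.745583)/0.025755 = 0.016150/0.025755 = 0.6271.
p-value = 2·P(Z > 0.627) ≈ 0.5306, so at α = 0.025 we fail to reject H₀.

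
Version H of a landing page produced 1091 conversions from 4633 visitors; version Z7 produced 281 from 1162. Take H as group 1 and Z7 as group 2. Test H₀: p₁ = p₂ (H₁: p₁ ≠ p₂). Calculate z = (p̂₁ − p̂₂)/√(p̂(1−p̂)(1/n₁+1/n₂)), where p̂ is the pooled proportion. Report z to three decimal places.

z = -0.455

p̂₁ = 1091/4633 ≈ 0.235485, p̂₂ = 281/1162 ≈ 0.241824.
Pooled p̂ = (1091+281)/(4633+1162) = 1372/5795 = 0.236756.
SE = √(0.180703 × 0.00107643) = 0.013947.
z = (0.235485 − 0.241824)/0.013947 = -0.006339/0.013947 = -0.455.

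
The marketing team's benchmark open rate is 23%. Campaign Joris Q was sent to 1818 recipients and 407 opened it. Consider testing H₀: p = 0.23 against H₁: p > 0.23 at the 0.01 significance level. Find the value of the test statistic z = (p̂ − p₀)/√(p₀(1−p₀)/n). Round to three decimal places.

z = -0.621

p̂ = 407/1818 = 0.22387.
SE = √(p₀(1−p₀)/n) = √(0.1771/1818) = 0.00987.
z = (0.22387 − 0.23)/0.00987 = -0.00613/0.00987 = -0.621.
p-value = P(Z > -0.621) ≈ 0.7326, so at α = 0.01 we fail to reject H₀.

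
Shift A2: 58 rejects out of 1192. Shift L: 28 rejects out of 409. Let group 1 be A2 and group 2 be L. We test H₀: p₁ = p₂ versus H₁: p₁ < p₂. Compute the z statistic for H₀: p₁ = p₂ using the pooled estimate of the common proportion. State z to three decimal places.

p̂₁ = 58/1192 = 0.04866, p̂₂ = 28/409 = 0.06846.
Pooled p̂ = (58+28)/(1192+409) = 86/1601 = 0.05372.
SE = √(0.050831 × 0.00328391) = 0.01292.
z = (0.04866 − 0.06846)/0.01292 = -0.01980/0.01292 = -1.533.
p-value = P(Z < -1.533) ≈ 0.0627.

z = -1.533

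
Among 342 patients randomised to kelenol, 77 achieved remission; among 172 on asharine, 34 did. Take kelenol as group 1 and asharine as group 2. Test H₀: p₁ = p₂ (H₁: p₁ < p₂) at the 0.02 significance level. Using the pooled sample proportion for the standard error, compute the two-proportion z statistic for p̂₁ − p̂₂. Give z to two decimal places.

p̂₁ = 77/342 ≈ 0.2251, p̂₂ = 34/172 ≈ 0.1977.
Pooled p̂ = (77+34)/(342+172) = 111/514 = 0.2160.
SE = √(p̂(1−p̂)(1/n₁+1/n₂)) = √(0.2160·0.7840·0.00873793) = √(0.00147948) = 0.0385.
z = (0.2251 − 0.1977)/0.0385 = 0.0274/0.0385 = 0.71.
p-value = P(Z < 0.714) ≈ 0.7625. With α = 0.02, fail to reject H₀.

z = 0.71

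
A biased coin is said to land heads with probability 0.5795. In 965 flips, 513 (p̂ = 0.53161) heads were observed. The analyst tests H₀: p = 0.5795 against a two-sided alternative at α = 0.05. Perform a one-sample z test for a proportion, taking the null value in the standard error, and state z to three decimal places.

z = -3.014

p̂ = 513/965 ≈ 0.53161.
SE = √(p₀(1−p₀)/n) = √(0.24368/965) = 0.01589.
z = (0.53161 − 0.5795)/0.01589 = -0.04789/0.01589 = -3.014.
p-value = 2·P(Z > 3.014) ≈ 0.0026. With α = 0.05, reject H₀.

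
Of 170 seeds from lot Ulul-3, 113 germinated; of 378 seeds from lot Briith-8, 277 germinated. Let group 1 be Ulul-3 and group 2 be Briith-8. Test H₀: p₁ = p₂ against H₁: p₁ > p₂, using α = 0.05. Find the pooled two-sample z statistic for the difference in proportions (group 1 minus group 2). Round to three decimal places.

p̂₁ = 113/170 ≈ 0.66471, p̂₂ = 277/378 ≈ 0.73280.
Pooled p̂ = (113+277)/(170+378) = 390/548 = 0.71168.
SE = √(p̂(1−p̂)(1/n₁+1/n₂)) = √(0.71168·0.28832·0.00852786) = √(0.00174985) = 0.04183.
z = (0.66471 − 0.73280)/0.04183 = -0.06809/0.04183 = -1.628.
p-value = P(Z > -1.628) ≈ 0.9482. With α = 0.05, fail to reject H₀.

z = -1.628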